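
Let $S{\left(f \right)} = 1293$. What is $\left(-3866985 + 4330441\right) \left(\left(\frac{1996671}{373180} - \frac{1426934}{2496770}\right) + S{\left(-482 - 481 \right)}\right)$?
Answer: $\frac{2802051569140389608}{4658723143} \approx 6.0146 \cdot 10^{8}$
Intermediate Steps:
$\left(-3866985 + 4330441\right) \left(\left(\frac{1996671}{373180} - \frac{1426934}{2496770}\right) + S{\left(-482 - 481 \right)}\right) = \left(-3866985 + 4330441\right) \left(\left(\frac{1996671}{373180} - \frac{1426934}{2496770}\right) + 1293\right) = 463456 \left(\left(1996671 \cdot \frac{1}{373180} - \frac{713467}{1248385}\right) + 1293\right) = 463456 \left(\left(\frac{1996671}{373180} - \frac{713467}{1248385}\right) + 1293\right) = 463456 \left(\frac{89054500451}{18634892572} + 1293\right) = 463456 \cdot \frac{24183970596047}{18634892572} = \frac{2802051569140389608}{4658723143}$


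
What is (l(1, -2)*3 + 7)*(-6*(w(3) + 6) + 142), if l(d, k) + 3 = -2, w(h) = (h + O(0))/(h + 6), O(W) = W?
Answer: -832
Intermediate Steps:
w(h) = h/(6 + h) (w(h) = (h + 0)/(h + 6) = h/(6 + h))
l(d, k) = -5 (l(d, k) = -3 - 2 = -5)
(l(1, -2)*3 + 7)*(-6*(w(3) + 6) + 142) = (-5*3 + 7)*(-6*(3/(6 + 3) + 6) + 142) = (-15 + 7)*(-6*(3/9 + 6) + 142) = -8*(-6*(3*(⅑) + 6) + 142) = -8*(-6*(⅓ + 6) + 142) = -8*(-6*19/3 + 142) = -8*(-38 + 142) = -8*104 = -832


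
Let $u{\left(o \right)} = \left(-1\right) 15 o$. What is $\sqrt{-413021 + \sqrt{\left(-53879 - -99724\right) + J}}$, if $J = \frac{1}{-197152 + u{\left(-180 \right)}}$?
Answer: $\frac{\sqrt{-3904244177184596 + 97226 \sqrt{433367974710607}}}{97226} \approx 642.5 i$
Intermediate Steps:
$u{\left(o \right)} = - 15 o$
$J = - \frac{1}{194452}$ ($J = \frac{1}{-197152 - -2700} = \frac{1}{-197152 + 2700} = \frac{1}{-194452} = - \frac{1}{194452} \approx -5.1427 \cdot 10^{-6}$)
$\sqrt{-413021 + \sqrt{\left(-53879 - -99724\right) + J}} = \sqrt{-413021 + \sqrt{\left(-53879 - -99724\right) - \frac{1}{194452}}} = \sqrt{-413021 + \sqrt{\left(-53879 + 99724\right) - \frac{1}{194452}}} = \sqrt{-413021 + \sqrt{45845 - \frac{1}{194452}}} = \sqrt{-413021 + \sqrt{\frac{8914651939}{194452}}} = \sqrt{-413021 + \frac{\sqrt{433367974710607}}{97226}}$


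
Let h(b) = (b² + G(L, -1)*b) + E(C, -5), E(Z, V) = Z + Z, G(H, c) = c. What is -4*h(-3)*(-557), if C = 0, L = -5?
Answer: 26736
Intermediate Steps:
E(Z, V) = 2*Z
h(b) = b² - b (h(b) = (b² - b) + 2*0 = (b² - b) + 0 = b² - b)
-4*h(-3)*(-557) = -(-12)*(-1 - 3)*(-557) = -(-12)*(-4)*(-557) = -4*12*(-557) = -48*(-557) = 26736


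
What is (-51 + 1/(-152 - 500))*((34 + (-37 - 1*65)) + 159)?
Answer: -3026023/652 ≈ -4641.1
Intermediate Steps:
(-51 + 1/(-152 - 500))*((34 + (-37 - 1*65)) + 159) = (-51 + 1/(-652))*((34 + (-37 - 65)) + 159) = (-51 - 1/652)*((34 - 102) + 159) = -33253*(-68 + 159)/652 = -33253/652*91 = -3026023/652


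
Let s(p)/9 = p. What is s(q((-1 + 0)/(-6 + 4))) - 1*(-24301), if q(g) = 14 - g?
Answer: 48845/2 ≈ 24423.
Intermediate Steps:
s(p) = 9*p
s(q((-1 + 0)/(-6 + 4))) - 1*(-24301) = 9*(14 - (-1 + 0)/(-6 + 4)) - 1*(-24301) = 9*(14 - (-1)/(-2)) + 24301 = 9*(14 - (-1)*(-1)/2) + 24301 = 9*(14 - 1*½) + 24301 = 9*(14 - ½) + 24301 = 9*(27/2) + 24301 = 243/2 + 24301 = 48845/2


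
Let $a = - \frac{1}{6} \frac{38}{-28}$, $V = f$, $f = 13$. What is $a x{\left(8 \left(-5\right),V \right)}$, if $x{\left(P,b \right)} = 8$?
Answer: $\frac{38}{21} \approx 1.8095$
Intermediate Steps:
$V = 13$
$a = \frac{19}{84}$ ($a = \left(-1\right) \frac{1}{6} \cdot 38 \left(- \frac{1}{28}\right) = \left(- \frac{1}{6}\right) \left(- \frac{19}{14}\right) = \frac{19}{84} \approx 0.22619$)
$a x{\left(8 \left(-5\right),V \right)} = \frac{19}{84} \cdot 8 = \frac{38}{21}$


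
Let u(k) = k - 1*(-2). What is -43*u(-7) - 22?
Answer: 193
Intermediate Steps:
u(k) = 2 + k (u(k) = k + 2 = 2 + k)
-43*u(-7) - 22 = -43*(2 - 7) - 22 = -43*(-5) - 22 = 215 - 22 = 193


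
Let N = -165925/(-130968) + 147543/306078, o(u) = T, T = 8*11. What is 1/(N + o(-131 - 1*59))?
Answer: 6681070584/599619112021 ≈ 0.011142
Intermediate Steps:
T = 88
o(u) = 88
N = 11684900629/6681070584 (N = -165925*(-1/130968) + 147543*(1/306078) = 165925/130968 + 49181/102026 = 11684900629/6681070584 ≈ 1.7490)
1/(N + o(-131 - 1*59)) = 1/(11684900629/6681070584 + 88) = 1/(599619112021/6681070584) = 6681070584/599619112021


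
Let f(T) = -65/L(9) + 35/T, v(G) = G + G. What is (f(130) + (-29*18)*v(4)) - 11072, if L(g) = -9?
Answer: -3566279/234 ≈ -15241.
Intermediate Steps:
v(G) = 2*G
f(T) = 65/9 + 35/T (f(T) = -65/(-9) + 35/T = -65*(-⅑) + 35/T = 65/9 + 35/T)
(f(130) + (-29*18)*v(4)) - 11072 = ((65/9 + 35/130) + (-29*18)*(2*4)) - 11072 = ((65/9 + 35*(1/130)) - 522*8) - 11072 = ((65/9 + 7/26) - 4176) - 11072 = (1753/234 - 4176) - 11072 = -975431/234 - 11072 = -3566279/234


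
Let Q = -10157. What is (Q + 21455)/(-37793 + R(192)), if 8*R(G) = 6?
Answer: -45192/151169 ≈ -0.29895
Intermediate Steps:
R(G) = ¾ (R(G) = (⅛)*6 = ¾)
(Q + 21455)/(-37793 + R(192)) = (-10157 + 21455)/(-37793 + ¾) = 11298/(-151169/4) = 11298*(-4/151169) = -45192/151169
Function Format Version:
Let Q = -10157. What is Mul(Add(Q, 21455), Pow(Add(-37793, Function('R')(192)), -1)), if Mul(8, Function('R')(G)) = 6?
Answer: Rational(-45192, 151169) ≈ -0.29895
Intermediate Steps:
Function('R')(G) = Rational(3, 4) (Function('R')(G) = Mul(Rational(1, 8), 6) = Rational(3, 4))
Mul(Add(Q, 21455), Pow(Add(-37793, Function('R')(192)), -1)) = Mul(Add(-10157, 21455), Pow(Add(-37793, Rational(3, 4)), -1)) = Mul(11298, Pow(Rational(-151169, 4), -1)) = Mul(11298, Rational(-4, 151169)) = Rational(-45192, 151169)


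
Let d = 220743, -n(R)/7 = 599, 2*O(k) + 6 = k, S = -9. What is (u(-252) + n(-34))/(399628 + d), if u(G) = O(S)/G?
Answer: -704419/104222328 ≈ -0.0067588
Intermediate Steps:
O(k) = -3 + k/2
n(R) = -4193 (n(R) = -7*599 = -4193)
u(G) = -15/(2*G) (u(G) = (-3 + (½)*(-9))/G = (-3 - 9/2)/G = -15/(2*G))
(u(-252) + n(-34))/(399628 + d) = (-15/2/(-252) - 4193)/(399628 + 220743) = (-15/2*(-1/252) - 4193)/620371 = (5/168 - 4193)*(1/620371) = -704419/168*1/620371 = -704419/104222328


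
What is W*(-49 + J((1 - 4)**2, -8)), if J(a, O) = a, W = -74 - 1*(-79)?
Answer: -200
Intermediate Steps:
W = 5 (W = -74 + 79 = 5)
W*(-49 + J((1 - 4)**2, -8)) = 5*(-49 + (1 - 4)**2) = 5*(-49 + (-3)**2) = 5*(-49 + 9) = 5*(-40) = -200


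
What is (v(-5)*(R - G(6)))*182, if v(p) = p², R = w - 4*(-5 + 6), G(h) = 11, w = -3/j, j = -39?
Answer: -67900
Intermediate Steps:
w = 1/13 (w = -3/(-39) = -3*(-1/39) = 1/13 ≈ 0.076923)
R = -51/13 (R = 1/13 - 4*(-5 + 6) = 1/13 - 4*1 = 1/13 - 4 = -51/13 ≈ -3.9231)
(v(-5)*(R - G(6)))*182 = ((-5)²*(-51/13 - 1*11))*182 = (25*(-51/13 - 11))*182 = (25*(-194/13))*182 = -4850/13*182 = -67900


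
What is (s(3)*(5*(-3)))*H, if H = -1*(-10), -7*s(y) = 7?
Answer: 150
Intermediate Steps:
s(y) = -1 (s(y) = -⅐*7 = -1)
H = 10
(s(3)*(5*(-3)))*H = -5*(-3)*10 = -1*(-15)*10 = 15*10 = 150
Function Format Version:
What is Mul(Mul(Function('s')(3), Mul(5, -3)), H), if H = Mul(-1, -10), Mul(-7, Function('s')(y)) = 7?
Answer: 150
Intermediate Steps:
Function('s')(y) = -1 (Function('s')(y) = Mul(Rational(-1, 7), 7) = -1)
H = 10
Mul(Mul(Function('s')(3), Mul(5, -3)), H) = Mul(Mul(-1, Mul(5, -3)), 10) = Mul(Mul(-1, -15), 10) = Mul(15, 10) = 150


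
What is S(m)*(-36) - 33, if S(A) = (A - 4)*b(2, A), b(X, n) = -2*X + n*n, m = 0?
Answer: -609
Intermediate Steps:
b(X, n) = n² - 2*X (b(X, n) = -2*X + n² = n² - 2*X)
S(A) = (-4 + A)*(-4 + A²) (S(A) = (A - 4)*(A² - 2*2) = (-4 + A)*(A² - 4) = (-4 + A)*(-4 + A²))
S(m)*(-36) - 33 = ((-4 + 0)*(-4 + 0²))*(-36) - 33 = -4*(-4 + 0)*(-36) - 33 = -4*(-4)*(-36) - 33 = 16*(-36) - 33 = -576 - 33 = -609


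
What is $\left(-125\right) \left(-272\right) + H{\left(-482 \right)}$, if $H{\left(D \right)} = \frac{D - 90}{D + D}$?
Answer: $\frac{8194143}{241} \approx 34001.0$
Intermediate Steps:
$H{\left(D \right)} = \frac{-90 + D}{2 D}$
$\left(-125\right) \left(-272\right) + H{\left(-482 \right)} = \left(-125\right) \left(-272\right) + \frac{-90 - 482}{2 \left(-482\right)} = 34000 + \frac{1}{2} \left(- \frac{1}{482}\right) \left(-572\right) = 34000 + \frac{143}{241} = \frac{8194143}{241}$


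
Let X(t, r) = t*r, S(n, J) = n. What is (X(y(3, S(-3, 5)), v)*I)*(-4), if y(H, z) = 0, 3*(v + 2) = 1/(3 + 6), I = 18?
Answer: 0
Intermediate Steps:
v = -53/27 (v = -2 + 1/(3*(3 + 6)) = -2 + (1/3)/9 = -2 + (1/3)*(1/9) = -2 + 1/27 = -53/27 ≈ -1.9630)
X(t, r) = r*t
(X(y(3, S(-3, 5)), v)*I)*(-4) = (-53/27*0*18)*(-4) = (0*18)*(-4) = 0*(-4) = 0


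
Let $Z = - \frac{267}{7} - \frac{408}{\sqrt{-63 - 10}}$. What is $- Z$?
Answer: $\frac{267}{7} - \frac{408 i \sqrt{73}}{73} \approx 38.143 - 47.753 i$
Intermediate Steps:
$Z = - \frac{267}{7} + \frac{408 i \sqrt{73}}{73}$ ($Z = \left(-267\right) \frac{1}{7} - \frac{408}{\sqrt{-73}} = - \frac{267}{7} - \frac{408}{i \sqrt{73}} = - \frac{267}{7} - 408 \left(- \frac{i \sqrt{73}}{73}\right) = - \frac{267}{7} + \frac{408 i \sqrt{73}}{73} \approx -38.143 + 47.753 i$)
$- Z = - (- \frac{267}{7} + \frac{408 i \sqrt{73}}{73}) = \frac{267}{7} - \frac{408 i \sqrt{73}}{73}$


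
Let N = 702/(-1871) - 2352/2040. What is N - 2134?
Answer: -339623718/159035 ≈ -2135.5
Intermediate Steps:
N = -243028/159035 (N = 702*(-1/1871) - 2352*1/2040 = -702/1871 - 98/85 = -243028/159035 ≈ -1.5281)
N - 2134 = -243028/159035 - 2134 = -339623718/159035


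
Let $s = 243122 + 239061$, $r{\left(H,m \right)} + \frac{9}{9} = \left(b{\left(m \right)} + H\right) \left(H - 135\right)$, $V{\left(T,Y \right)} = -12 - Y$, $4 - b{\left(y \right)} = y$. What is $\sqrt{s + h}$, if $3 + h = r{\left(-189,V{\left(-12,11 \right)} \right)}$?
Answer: $\sqrt{534667} \approx 731.21$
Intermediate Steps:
$b{\left(y \right)} = 4 - y$
$r{\left(H,m \right)} = -1 + \left(-135 + H\right) \left(4 + H - m\right)$ ($r{\left(H,m \right)} = -1 + \left(\left(4 - m\right) + H\right) \left(H - 135\right) = -1 + \left(4 + H - m\right) \left(-135 + H\right) = -1 + \left(-135 + H\right) \left(4 + H - m\right)$)
$h = 52484$ ($h = -3 - \left(-24218 - 35721 - 324 \left(-12 - 11\right)\right) = -3 + \left(-541 + 35721 + 24759 + 135 \left(-12 - 11\right) - - 189 \left(-12 - 11\right)\right) = -3 + \left(-541 + 35721 + 24759 + 135 \left(-23\right) - \left(-189\right) \left(-23\right)\right) = -3 - -52487 = -3 + 52487 = 52484$)
$s = 482183$
$\sqrt{s + h} = \sqrt{482183 + 52484} = \sqrt{534667}$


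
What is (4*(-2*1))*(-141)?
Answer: 1128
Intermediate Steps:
(4*(-2*1))*(-141) = (4*(-2))*(-141) = -8*(-141) = 1128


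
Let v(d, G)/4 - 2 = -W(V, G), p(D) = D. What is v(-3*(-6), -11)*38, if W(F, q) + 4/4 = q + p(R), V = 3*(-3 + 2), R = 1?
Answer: 1976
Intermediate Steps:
V = -3 (V = 3*(-1) = -3)
W(F, q) = q (W(F, q) = -1 + (q + 1) = -1 + (1 + q) = q)
v(d, G) = 8 - 4*G (v(d, G) = 8 + 4*(-G) = 8 - 4*G)
v(-3*(-6), -11)*38 = (8 - 4*(-11))*38 = (8 + 44)*38 = 52*38 = 1976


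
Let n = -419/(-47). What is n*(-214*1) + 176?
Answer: -81394/47 ≈ -1731.8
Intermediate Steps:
n = 419/47 (n = -419*(-1/47) = 419/47 ≈ 8.9149)
n*(-214*1) + 176 = 419*(-214*1)/47 + 176 = (419/47)*(-214) + 176 = -89666/47 + 176 = -81394/47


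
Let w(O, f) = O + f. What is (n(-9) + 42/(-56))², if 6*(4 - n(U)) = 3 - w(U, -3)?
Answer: 9/16 ≈ 0.56250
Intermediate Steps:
n(U) = 3 + U/6 (n(U) = 4 - (3 - (U - 3))/6 = 4 - (3 - (-3 + U))/6 = 4 - (3 + (3 - U))/6 = 4 - (6 - U)/6 = 4 + (-1 + U/6) = 3 + U/6)
(n(-9) + 42/(-56))² = ((3 + (⅙)*(-9)) + 42/(-56))² = ((3 - 3/2) + 42*(-1/56))² = (3/2 - ¾)² = (¾)² = 9/16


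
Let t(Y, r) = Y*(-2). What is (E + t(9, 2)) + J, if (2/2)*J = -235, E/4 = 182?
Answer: 475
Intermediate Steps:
E = 728 (E = 4*182 = 728)
J = -235
t(Y, r) = -2*Y
(E + t(9, 2)) + J = (728 - 2*9) - 235 = (728 - 18) - 235 = 710 - 235 = 475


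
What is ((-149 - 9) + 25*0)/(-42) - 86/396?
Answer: 4913/1386 ≈ 3.5447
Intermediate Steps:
((-149 - 9) + 25*0)/(-42) - 86/396 = (-158 + 0)*(-1/42) - 86*1/396 = -158*(-1/42) - 43/198 = 79/21 - 43/198 = 4913/1386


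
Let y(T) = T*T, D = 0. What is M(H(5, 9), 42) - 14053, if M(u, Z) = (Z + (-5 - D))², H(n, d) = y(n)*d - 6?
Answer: -12684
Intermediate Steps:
y(T) = T²
H(n, d) = -6 + d*n² (H(n, d) = n²*d - 6 = d*n² - 6 = -6 + d*n²)
M(u, Z) = (-5 + Z)² (M(u, Z) = (Z + (-5 - 1*0))² = (Z + (-5 + 0))² = (Z - 5)² = (-5 + Z)²)
M(H(5, 9), 42) - 14053 = (5 - 1*42)² - 14053 = (5 - 42)² - 14053 = (-37)² - 14053 = 1369 - 14053 = -12684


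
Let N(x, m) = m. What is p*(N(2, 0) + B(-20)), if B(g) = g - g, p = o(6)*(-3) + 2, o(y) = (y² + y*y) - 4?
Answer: 0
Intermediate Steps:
o(y) = -4 + 2*y² (o(y) = (y² + y²) - 4 = 2*y² - 4 = -4 + 2*y²)
p = -202 (p = (-4 + 2*6²)*(-3) + 2 = (-4 + 2*36)*(-3) + 2 = (-4 + 72)*(-3) + 2 = 68*(-3) + 2 = -204 + 2 = -202)
B(g) = 0
p*(N(2, 0) + B(-20)) = -202*(0 + 0) = -202*0 = 0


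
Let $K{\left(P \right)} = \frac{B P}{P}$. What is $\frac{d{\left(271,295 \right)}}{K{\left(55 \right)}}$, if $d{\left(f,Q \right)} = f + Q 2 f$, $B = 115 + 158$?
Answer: $\frac{53387}{91} \approx 586.67$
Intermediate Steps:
$B = 273$
$K{\left(P \right)} = 273$ ($K{\left(P \right)} = \frac{273 P}{P} = 273$)
$d{\left(f,Q \right)} = f + 2 Q f$
$\frac{d{\left(271,295 \right)}}{K{\left(55 \right)}} = \frac{271 \left(1 + 2 \cdot 295\right)}{273} = 271 \left(1 + 590\right) \frac{1}{273} = 271 \cdot 591 \cdot \frac{1}{273} = 160161 \cdot \frac{1}{273} = \frac{53387}{91}$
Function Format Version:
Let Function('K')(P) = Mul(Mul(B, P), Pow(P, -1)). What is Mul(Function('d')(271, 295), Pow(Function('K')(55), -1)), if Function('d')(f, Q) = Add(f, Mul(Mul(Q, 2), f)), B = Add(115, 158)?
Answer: Rational(53387, 91) ≈ 586.67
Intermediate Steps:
B = 273
Function('K')(P) = 273 (Function('K')(P) = Mul(Mul(273, P), Pow(P, -1)) = 273)
Function('d')(f, Q) = Add(f, Mul(2, Q, f)) (Function('d')(f, Q) = Add(f, Mul(Mul(2, Q), f)) = Add(f, Mul(2, Q, f)))
Mul(Function('d')(271, 295), Pow(Function('K')(55), -1)) = Mul(Mul(271, Add(1, Mul(2, 295))), Pow(273, -1)) = Mul(Mul(271, Add(1, 590)), Rational(1, 273)) = Mul(Mul(271, 591), Rational(1, 273)) = Mul(160161, Rational(1, 273)) = Rational(53387, 91)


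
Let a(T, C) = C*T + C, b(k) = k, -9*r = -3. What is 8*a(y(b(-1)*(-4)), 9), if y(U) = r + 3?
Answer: 312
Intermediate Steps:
r = ⅓ (r = -⅑*(-3) = ⅓ ≈ 0.33333)
y(U) = 10/3 (y(U) = ⅓ + 3 = 10/3)
a(T, C) = C + C*T
8*a(y(b(-1)*(-4)), 9) = 8*(9*(1 + 10/3)) = 8*(9*(13/3)) = 8*39 = 312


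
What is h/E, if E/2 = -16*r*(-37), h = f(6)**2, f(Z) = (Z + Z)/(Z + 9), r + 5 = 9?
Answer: 1/7400 ≈ 0.00013514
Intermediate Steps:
r = 4 (r = -5 + 9 = 4)
f(Z) = 2*Z/(9 + Z) (f(Z) = (2*Z)/(9 + Z) = 2*Z/(9 + Z))
h = 16/25 (h = (2*6/(9 + 6))**2 = (2*6/15)**2 = (2*6*(1/15))**2 = (4/5)**2 = 16/25 ≈ 0.64000)
E = 4736 (E = 2*(-16*4*(-37)) = 2*(-64*(-37)) = 2*2368 = 4736)
h/E = (16/25)/4736 = (16/25)*(1/4736) = 1/7400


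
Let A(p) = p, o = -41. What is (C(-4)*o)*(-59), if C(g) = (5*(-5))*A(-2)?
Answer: 120950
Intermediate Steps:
C(g) = 50 (C(g) = (5*(-5))*(-2) = -25*(-2) = 50)
(C(-4)*o)*(-59) = (50*(-41))*(-59) = -2050*(-59) = 120950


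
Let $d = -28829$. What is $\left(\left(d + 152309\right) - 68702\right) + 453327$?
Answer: $508105$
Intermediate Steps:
$\left(\left(d + 152309\right) - 68702\right) + 453327 = \left(\left(-28829 + 152309\right) - 68702\right) + 453327 = \left(123480 - 68702\right) + 453327 = 54778 + 453327 = 508105$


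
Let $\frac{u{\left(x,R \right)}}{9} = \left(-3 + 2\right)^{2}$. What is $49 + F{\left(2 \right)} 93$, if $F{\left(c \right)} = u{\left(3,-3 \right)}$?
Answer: $886$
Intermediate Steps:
$u{\left(x,R \right)} = 9$ ($u{\left(x,R \right)} = 9 \left(-3 + 2\right)^{2} = 9 \left(-1\right)^{2} = 9 \cdot 1 = 9$)
$F{\left(c \right)} = 9$
$49 + F{\left(2 \right)} 93 = 49 + 9 \cdot 93 = 49 + 837 = 886$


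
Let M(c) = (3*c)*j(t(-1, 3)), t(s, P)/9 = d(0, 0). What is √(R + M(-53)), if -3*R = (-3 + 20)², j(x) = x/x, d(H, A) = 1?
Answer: I*√2298/3 ≈ 15.979*I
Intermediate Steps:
t(s, P) = 9 (t(s, P) = 9*1 = 9)
j(x) = 1
M(c) = 3*c (M(c) = (3*c)*1 = 3*c)
R = -289/3 (R = -(-3 + 20)²/3 = -⅓*17² = -⅓*289 = -289/3 ≈ -96.333)
√(R + M(-53)) = √(-289/3 + 3*(-53)) = √(-289/3 - 159) = √(-766/3) = I*√2298/3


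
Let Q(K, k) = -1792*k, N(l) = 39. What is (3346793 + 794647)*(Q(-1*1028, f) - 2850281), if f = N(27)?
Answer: -12093704703360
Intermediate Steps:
f = 39
(3346793 + 794647)*(Q(-1*1028, f) - 2850281) = (3346793 + 794647)*(-1792*39 - 2850281) = 4141440*(-69888 - 2850281) = 4141440*(-2920169) = -12093704703360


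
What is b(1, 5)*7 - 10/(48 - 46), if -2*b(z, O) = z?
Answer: -17/2 ≈ -8.5000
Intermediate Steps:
b(z, O) = -z/2
b(1, 5)*7 - 10/(48 - 46) = -1/2*1*7 - 10/(48 - 46) = -1/2*7 - 10/2 = -7/2 - 10*1/2 = -7/2 - 5 = -17/2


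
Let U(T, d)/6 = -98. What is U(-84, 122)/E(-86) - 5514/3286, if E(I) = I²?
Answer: -5339214/3037907 ≈ -1.7575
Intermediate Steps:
U(T, d) = -588 (U(T, d) = 6*(-98) = -588)
U(-84, 122)/E(-86) - 5514/3286 = -588/((-86)²) - 5514/3286 = -588/7396 - 5514*1/3286 = -588*1/7396 - 2757/1643 = -147/1849 - 2757/1643 = -5339214/3037907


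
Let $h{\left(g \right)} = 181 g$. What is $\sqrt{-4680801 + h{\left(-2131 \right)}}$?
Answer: $44 i \sqrt{2617} \approx 2250.9 i$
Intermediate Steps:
$\sqrt{-4680801 + h{\left(-2131 \right)}} = \sqrt{-4680801 + 181 \left(-2131\right)} = \sqrt{-4680801 - 385711} = \sqrt{-5066512} = 44 i \sqrt{2617}$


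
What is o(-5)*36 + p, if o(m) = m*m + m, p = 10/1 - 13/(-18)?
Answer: 13153/18 ≈ 730.72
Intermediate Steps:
p = 193/18 (p = 10*1 - 13*(-1/18) = 10 + 13/18 = 193/18 ≈ 10.722)
o(m) = m + m² (o(m) = m² + m = m + m²)
o(-5)*36 + p = -5*(1 - 5)*36 + 193/18 = -5*(-4)*36 + 193/18 = 20*36 + 193/18 = 720 + 193/18 = 13153/18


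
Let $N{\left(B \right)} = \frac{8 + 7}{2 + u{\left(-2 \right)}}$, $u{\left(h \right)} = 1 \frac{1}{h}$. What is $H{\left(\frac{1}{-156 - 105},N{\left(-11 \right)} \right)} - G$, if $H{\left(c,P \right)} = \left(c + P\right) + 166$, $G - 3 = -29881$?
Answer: $\frac{7844093}{261} \approx 30054.0$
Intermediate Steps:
$G = -29878$ ($G = 3 - 29881 = -29878$)
$u{\left(h \right)} = \frac{1}{h}$
$N{\left(B \right)} = 10$ ($N{\left(B \right)} = \frac{8 + 7}{2 + \frac{1}{-2}} = \frac{15}{2 - \frac{1}{2}} = \frac{15}{\frac{3}{2}} = 15 \cdot \frac{2}{3} = 10$)
$H{\left(c,P \right)} = 166 + P + c$ ($H{\left(c,P \right)} = \left(P + c\right) + 166 = 166 + P + c$)
$H{\left(\frac{1}{-156 - 105},N{\left(-11 \right)} \right)} - G = \left(166 + 10 + \frac{1}{-156 - 105}\right) - -29878 = \left(166 + 10 + \frac{1}{-261}\right) + 29878 = \left(166 + 10 - \frac{1}{261}\right) + 29878 = \frac{45935}{261} + 29878 = \frac{7844093}{261}$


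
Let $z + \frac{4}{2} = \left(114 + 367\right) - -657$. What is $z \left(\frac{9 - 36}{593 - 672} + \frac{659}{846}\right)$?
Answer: $\frac{42544904}{33417} \approx 1273.2$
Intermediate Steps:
$z = 1136$ ($z = -2 + \left(\left(114 + 367\right) - -657\right) = -2 + \left(481 + 657\right) = -2 + 1138 = 1136$)
$z \left(\frac{9 - 36}{593 - 672} + \frac{659}{846}\right) = 1136 \left(\frac{9 - 36}{593 - 672} + \frac{659}{846}\right) = 1136 \left(- \frac{27}{-79} + 659 \cdot \frac{1}{846}\right) = 1136 \left(\left(-27\right) \left(- \frac{1}{79}\right) + \frac{659}{846}\right) = 1136 \left(\frac{27}{79} + \frac{659}{846}\right) = 1136 \cdot \frac{74903}{66834} = \frac{42544904}{33417}$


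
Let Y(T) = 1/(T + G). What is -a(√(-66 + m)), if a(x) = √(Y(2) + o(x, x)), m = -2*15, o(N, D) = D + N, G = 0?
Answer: -√(2 + 32*I*√6)/2 ≈ -3.1704 - 3.0905*I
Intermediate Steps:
m = -30
Y(T) = 1/T (Y(T) = 1/(T + 0) = 1/T)
a(x) = √(½ + 2*x) (a(x) = √(1/2 + (x + x)) = √(½ + 2*x))
-a(√(-66 + m)) = -√(2 + 8*√(-66 - 30))/2 = -√(2 + 8*√(-96))/2 = -√(2 + 8*(4*I*√6))/2 = -√(2 + 32*I*√6)/2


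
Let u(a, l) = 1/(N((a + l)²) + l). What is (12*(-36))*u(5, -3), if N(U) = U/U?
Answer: 216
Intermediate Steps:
N(U) = 1
u(a, l) = 1/(1 + l)
(12*(-36))*u(5, -3) = (12*(-36))/(1 - 3) = -432/(-2) = -432*(-½) = 216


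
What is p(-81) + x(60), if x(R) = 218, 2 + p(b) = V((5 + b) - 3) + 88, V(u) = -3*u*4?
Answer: 1252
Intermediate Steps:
V(u) = -12*u
p(b) = 62 - 12*b (p(b) = -2 + (-12*((5 + b) - 3) + 88) = -2 + (-12*(2 + b) + 88) = -2 + ((-24 - 12*b) + 88) = -2 + (64 - 12*b) = 62 - 12*b)
p(-81) + x(60) = (62 - 12*(-81)) + 218 = (62 + 972) + 218 = 1034 + 218 = 1252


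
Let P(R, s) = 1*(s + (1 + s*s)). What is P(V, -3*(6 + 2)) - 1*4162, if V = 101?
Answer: -3609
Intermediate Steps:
P(R, s) = 1 + s + s² (P(R, s) = 1*(s + (1 + s²)) = 1*(1 + s + s²) = 1 + s + s²)
P(V, -3*(6 + 2)) - 1*4162 = (1 - 3*(6 + 2) + (-3*(6 + 2))²) - 1*4162 = (1 - 3*8 + (-3*8)²) - 4162 = (1 - 24 + (-24)²) - 4162 = (1 - 24 + 576) - 4162 = 553 - 4162 = -3609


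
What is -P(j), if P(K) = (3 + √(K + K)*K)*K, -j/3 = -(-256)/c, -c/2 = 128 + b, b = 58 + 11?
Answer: -1152/197 - 2359296*√591/7645373 ≈ -13.350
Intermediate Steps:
b = 69
c = -394 (c = -2*(128 + 69) = -2*197 = -394)
j = 384/197 (j = -(-3)*(-256/(-394)) = -(-3)*(-256*(-1/394)) = -(-3)*128/197 = -3*(-128/197) = 384/197 ≈ 1.9492)
P(K) = K*(3 + √2*K^(3/2)) (P(K) = (3 + √(2*K)*K)*K = (3 + (√2*√K)*K)*K = (3 + √2*K^(3/2))*K = K*(3 + √2*K^(3/2)))
-P(j) = -(3*(384/197) + √2*(384/197)^(5/2)) = -(1152/197 + √2*(1179648*√1182/7645373)) = -(1152/197 + 2359296*√591/7645373) = -1152/197 - 2359296*√591/7645373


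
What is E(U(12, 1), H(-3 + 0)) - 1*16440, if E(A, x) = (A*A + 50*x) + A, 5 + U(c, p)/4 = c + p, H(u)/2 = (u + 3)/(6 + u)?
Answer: -15384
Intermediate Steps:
H(u) = 2*(3 + u)/(6 + u) (H(u) = 2*((u + 3)/(6 + u)) = 2*((3 + u)/(6 + u)) = 2*(3 + u)/(6 + u))
U(c, p) = -20 + 4*c + 4*p (U(c, p) = -20 + 4*(c + p) = -20 + (4*c + 4*p) = -20 + 4*c + 4*p)
E(A, x) = A + A**2 + 50*x (E(A, x) = (A**2 + 50*x) + A = A + A**2 + 50*x)
E(U(12, 1), H(-3 + 0)) - 1*16440 = ((-20 + 4*12 + 4*1) + (-20 + 4*12 + 4*1)**2 + 50*(2*(3 + (-3 + 0))/(6 + (-3 + 0)))) - 1*16440 = ((-20 + 48 + 4) + (-20 + 48 + 4)**2 + 50*(2*(3 - 3)/(6 - 3))) - 16440 = (32 + 32**2 + 50*(2*0/3)) - 16440 = (32 + 1024 + 50*(2*(1/3)*0)) - 16440 = (32 + 1024 + 50*0) - 16440 = (32 + 1024 + 0) - 16440 = 1056 - 16440 = -15384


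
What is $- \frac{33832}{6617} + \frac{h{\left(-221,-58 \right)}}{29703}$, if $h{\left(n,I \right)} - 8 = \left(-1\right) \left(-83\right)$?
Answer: $- \frac{1004309749}{196544751} \approx -5.1098$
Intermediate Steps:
$h{\left(n,I \right)} = 91$ ($h{\left(n,I \right)} = 8 - -83 = 8 + 83 = 91$)
$- \frac{33832}{6617} + \frac{h{\left(-221,-58 \right)}}{29703} = - \frac{33832}{6617} + \frac{91}{29703} = - \frac{1004309749}{196544751}$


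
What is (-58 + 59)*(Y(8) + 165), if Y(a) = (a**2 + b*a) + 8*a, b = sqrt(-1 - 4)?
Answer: 293 + 8*I*sqrt(5) ≈ 293.0 + 17.889*I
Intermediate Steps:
b = I*sqrt(5) (b = sqrt(-5) = I*sqrt(5) ≈ 2.2361*I)
Y(a) = a**2 + 8*a + I*a*sqrt(5) (Y(a) = (a**2 + (I*sqrt(5))*a) + 8*a = (a**2 + I*a*sqrt(5)) + 8*a = a**2 + 8*a + I*a*sqrt(5))
(-58 + 59)*(Y(8) + 165) = (-58 + 59)*(8*(8 + 8 + I*sqrt(5)) + 165) = 1*(8*(16 + I*sqrt(5)) + 165) = 1*((128 + 8*I*sqrt(5)) + 165) = 1*(293 + 8*I*sqrt(5)) = 293 + 8*I*sqrt(5)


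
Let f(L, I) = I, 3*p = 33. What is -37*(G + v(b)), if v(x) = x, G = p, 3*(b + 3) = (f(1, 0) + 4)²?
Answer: -1480/3 ≈ -493.33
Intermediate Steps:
p = 11 (p = (⅓)*33 = 11)
b = 7/3 (b = -3 + (0 + 4)²/3 = -3 + (⅓)*4² = -3 + (⅓)*16 = -3 + 16/3 = 7/3 ≈ 2.3333)
G = 11
-37*(G + v(b)) = -37*(11 + 7/3) = -37*40/3 = -1480/3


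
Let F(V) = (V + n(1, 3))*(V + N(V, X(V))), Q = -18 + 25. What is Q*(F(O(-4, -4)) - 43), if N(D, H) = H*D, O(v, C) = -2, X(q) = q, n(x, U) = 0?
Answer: -329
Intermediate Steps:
Q = 7
N(D, H) = D*H
F(V) = V*(V + V**2) (F(V) = (V + 0)*(V + V*V) = V*(V + V**2))
Q*(F(O(-4, -4)) - 43) = 7*((-2)**2*(1 - 2) - 43) = 7*(4*(-1) - 43) = 7*(-4 - 43) = 7*(-47) = -329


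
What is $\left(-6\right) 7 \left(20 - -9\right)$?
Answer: $-1218$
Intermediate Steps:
$\left(-6\right) 7 \left(20 - -9\right) = - 42 \left(20 + 9\right) = \left(-42\right) 29 = -1218$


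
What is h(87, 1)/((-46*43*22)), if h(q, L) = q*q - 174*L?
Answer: -7395/43516 ≈ -0.16994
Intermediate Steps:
h(q, L) = q² - 174*L
h(87, 1)/((-46*43*22)) = (87² - 174*1)/((-46*43*22)) = (7569 - 174)/((-1978*22)) = 7395/(-43516) = 7395*(-1/43516) = -7395/43516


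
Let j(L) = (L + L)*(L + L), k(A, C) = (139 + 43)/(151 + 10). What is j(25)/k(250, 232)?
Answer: 28750/13 ≈ 2211.5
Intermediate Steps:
k(A, C) = 26/23 (k(A, C) = 182/161 = 182*(1/161) = 26/23)
j(L) = 4*L**2 (j(L) = (2*L)*(2*L) = 4*L**2)
j(25)/k(250, 232) = (4*25**2)/(26/23) = (4*625)*(23/26) = 2500*(23/26) = 28750/13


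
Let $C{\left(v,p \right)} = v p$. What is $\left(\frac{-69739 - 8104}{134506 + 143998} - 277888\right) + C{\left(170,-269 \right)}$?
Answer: $- \frac{90128985315}{278504} \approx -3.2362 \cdot 10^{5}$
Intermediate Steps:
$C{\left(v,p \right)} = p v$
$\left(\frac{-69739 - 8104}{134506 + 143998} - 277888\right) + C{\left(170,-269 \right)} = \left(\frac{-69739 - 8104}{134506 + 143998} - 277888\right) - 45730 = \left(- \frac{77843}{278504} - 277888\right) - 45730 = - \frac{77392997395}{278504} - 45730 = - \frac{90128985315}{278504}$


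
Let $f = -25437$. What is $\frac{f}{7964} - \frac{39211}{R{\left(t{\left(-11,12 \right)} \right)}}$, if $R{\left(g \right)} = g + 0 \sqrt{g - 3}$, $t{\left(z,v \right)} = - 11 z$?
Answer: $- \frac{28668571}{87604} \approx -327.25$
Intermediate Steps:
$R{\left(g \right)} = g$ ($R{\left(g \right)} = g + 0 \sqrt{-3 + g} = g + 0 = g$)
$\frac{f}{7964} - \frac{39211}{R{\left(t{\left(-11,12 \right)} \right)}} = - \frac{25437}{7964} - \frac{39211}{\left(-11\right) \left(-11\right)} = \left(-25437\right) \frac{1}{7964} - \frac{39211}{121} = - \frac{25437}{7964} - \frac{39211}{121} = - \frac{28668571}{87604}$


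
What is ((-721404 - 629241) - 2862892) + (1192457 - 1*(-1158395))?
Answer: -1862685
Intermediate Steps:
((-721404 - 629241) - 2862892) + (1192457 - 1*(-1158395)) = (-1350645 - 2862892) + (1192457 + 1158395) = -4213537 + 2350852 = -1862685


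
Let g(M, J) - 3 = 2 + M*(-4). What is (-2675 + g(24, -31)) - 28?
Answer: -2794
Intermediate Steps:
g(M, J) = 5 - 4*M (g(M, J) = 3 + (2 + M*(-4)) = 3 + (2 - 4*M) = 5 - 4*M)
(-2675 + g(24, -31)) - 28 = (-2675 + (5 - 4*24)) - 28 = (-2675 + (5 - 96)) - 28 = (-2675 - 91) - 28 = -2766 - 28 = -2794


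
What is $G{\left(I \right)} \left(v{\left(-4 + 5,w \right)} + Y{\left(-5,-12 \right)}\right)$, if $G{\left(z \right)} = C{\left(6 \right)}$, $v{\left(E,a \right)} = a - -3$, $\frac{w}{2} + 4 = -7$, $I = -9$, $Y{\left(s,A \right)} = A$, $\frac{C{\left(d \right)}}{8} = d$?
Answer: $-1488$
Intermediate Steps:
$C{\left(d \right)} = 8 d$
$w = -22$ ($w = -8 + 2 \left(-7\right) = -8 - 14 = -22$)
$v{\left(E,a \right)} = 3 + a$ ($v{\left(E,a \right)} = a + 3 = 3 + a$)
$G{\left(z \right)} = 48$ ($G{\left(z \right)} = 8 \cdot 6 = 48$)
$G{\left(I \right)} \left(v{\left(-4 + 5,w \right)} + Y{\left(-5,-12 \right)}\right) = 48 \left(\left(3 - 22\right) - 12\right) = 48 \left(-19 - 12\right) = 48 \left(-31\right) = -1488$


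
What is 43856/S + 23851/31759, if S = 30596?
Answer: 530641975/242924591 ≈ 2.1844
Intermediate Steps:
43856/S + 23851/31759 = 43856/30596 + 23851/31759 = 43856*(1/30596) + 23851*(1/31759) = 10964/7649 + 23851/31759 = 530641975/242924591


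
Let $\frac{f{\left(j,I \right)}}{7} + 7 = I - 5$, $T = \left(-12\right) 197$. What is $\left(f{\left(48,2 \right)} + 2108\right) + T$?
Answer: $-326$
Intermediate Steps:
$T = -2364$
$f{\left(j,I \right)} = -84 + 7 I$ ($f{\left(j,I \right)} = -49 + 7 \left(I - 5\right) = -49 + 7 \left(-5 + I\right) = -49 + \left(-35 + 7 I\right) = -84 + 7 I$)
$\left(f{\left(48,2 \right)} + 2108\right) + T = \left(\left(-84 + 7 \cdot 2\right) + 2108\right) - 2364 = \left(\left(-84 + 14\right) + 2108\right) - 2364 = \left(-70 + 2108\right) - 2364 = 2038 - 2364 = -326$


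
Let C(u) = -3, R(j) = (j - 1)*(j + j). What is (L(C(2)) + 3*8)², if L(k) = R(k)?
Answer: 2304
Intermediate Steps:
R(j) = 2*j*(-1 + j) (R(j) = (-1 + j)*(2*j) = 2*j*(-1 + j))
L(k) = 2*k*(-1 + k)
(L(C(2)) + 3*8)² = (2*(-3)*(-1 - 3) + 3*8)² = (2*(-3)*(-4) + 24)² = (24 + 24)² = 48² = 2304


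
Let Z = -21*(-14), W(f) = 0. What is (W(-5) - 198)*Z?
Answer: -58212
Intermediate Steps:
Z = 294
(W(-5) - 198)*Z = (0 - 198)*294 = -198*294 = -58212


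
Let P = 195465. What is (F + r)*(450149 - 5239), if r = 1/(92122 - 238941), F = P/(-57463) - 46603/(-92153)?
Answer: -1001686474113800852730/777463547134141 ≈ -1.2884e+6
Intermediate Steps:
F = -15334737956/5295387839 (F = 195465/(-57463) - 46603/(-92153) = 195465*(-1/57463) - 46603*(-1/92153) = -195465/57463 + 46603/92153 = -15334737956/5295387839 ≈ -2.8959)
r = -1/146819 (r = 1/(-146819) = -1/146819 ≈ -6.8111e-6)
(F + r)*(450149 - 5239) = (-15334737956/5295387839 - 1/146819)*(450149 - 5239) = -2251436187349803/777463547134141*444910 = -1001686474113800852730/777463547134141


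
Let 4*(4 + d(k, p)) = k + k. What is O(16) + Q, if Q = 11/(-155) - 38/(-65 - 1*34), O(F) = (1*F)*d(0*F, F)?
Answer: -977279/15345 ≈ -63.687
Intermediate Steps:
d(k, p) = -4 + k/2 (d(k, p) = -4 + (k + k)/4 = -4 + (2*k)/4 = -4 + k/2)
O(F) = -4*F (O(F) = (1*F)*(-4 + (0*F)/2) = F*(-4 + (½)*0) = F*(-4 + 0) = F*(-4) = -4*F)
Q = 4801/15345 (Q = 11*(-1/155) - 38/(-65 - 34) = -11/155 - 38/(-99) = -11/155 - 38*(-1/99) = -11/155 + 38/99 = 4801/15345 ≈ 0.31287)
O(16) + Q = -4*16 + 4801/15345 = -64 + 4801/15345 = -977279/15345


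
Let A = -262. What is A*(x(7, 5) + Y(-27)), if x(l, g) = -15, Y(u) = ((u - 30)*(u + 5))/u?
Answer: 144886/9 ≈ 16098.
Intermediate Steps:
Y(u) = (-30 + u)*(5 + u)/u (Y(u) = ((-30 + u)*(5 + u))/u = (-30 + u)*(5 + u)/u)
A*(x(7, 5) + Y(-27)) = -262*(-15 + (-25 - 27 - 150/(-27))) = -262*(-15 + (-25 - 27 - 150*(-1/27))) = -262*(-15 + (-25 - 27 + 50/9)) = -262*(-15 - 418/9) = -262*(-553/9) = 144886/9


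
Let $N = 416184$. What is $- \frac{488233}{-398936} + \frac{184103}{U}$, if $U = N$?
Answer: $\frac{8645002415}{5188461882} \approx 1.6662$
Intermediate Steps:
$U = 416184$
$- \frac{488233}{-398936} + \frac{184103}{U} = - \frac{488233}{-398936} + \frac{184103}{416184} = \left(-488233\right) \left(- \frac{1}{398936}\right) + 184103 \cdot \frac{1}{416184} = \frac{488233}{398936} + \frac{184103}{416184} = \frac{8645002415}{5188461882}$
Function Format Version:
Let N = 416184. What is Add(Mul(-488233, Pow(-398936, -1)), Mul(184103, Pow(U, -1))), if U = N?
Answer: Rational(8645002415, 5188461882) ≈ 1.6662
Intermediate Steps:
U = 416184
Add(Mul(-488233, Pow(-398936, -1)), Mul(184103, Pow(U, -1))) = Add(Mul(-488233, Pow(-398936, -1)), Mul(184103, Pow(416184, -1))) = Add(Mul(-488233, Rational(-1, 398936)), Mul(184103, Rational(1, 416184))) = Add(Rational(488233, 398936), Rational(184103, 416184)) = Rational(8645002415, 5188461882)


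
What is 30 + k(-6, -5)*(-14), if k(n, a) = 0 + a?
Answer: 100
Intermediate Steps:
k(n, a) = a
30 + k(-6, -5)*(-14) = 30 - 5*(-14) = 30 + 70 = 100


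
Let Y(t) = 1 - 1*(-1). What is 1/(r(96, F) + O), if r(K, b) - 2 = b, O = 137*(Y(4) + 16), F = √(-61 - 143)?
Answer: 617/1522807 - I*√51/3045614 ≈ 0.00040517 - 2.3448e-6*I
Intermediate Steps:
Y(t) = 2 (Y(t) = 1 + 1 = 2)
F = 2*I*√51 (F = √(-204) = 2*I*√51 ≈ 14.283*I)
O = 2466 (O = 137*(2 + 16) = 137*18 = 2466)
r(K, b) = 2 + b
1/(r(96, F) + O) = 1/((2 + 2*I*√51) + 2466) = 1/(2468 + 2*I*√51)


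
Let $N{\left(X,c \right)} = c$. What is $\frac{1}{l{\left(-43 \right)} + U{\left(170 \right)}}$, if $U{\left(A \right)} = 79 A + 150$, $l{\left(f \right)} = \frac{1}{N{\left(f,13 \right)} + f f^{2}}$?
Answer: $\frac{79494}{1079528519} \approx 7.3638 \cdot 10^{-5}$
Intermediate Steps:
$l{\left(f \right)} = \frac{1}{13 + f^{3}}$ ($l{\left(f \right)} = \frac{1}{13 + f f^{2}} = \frac{1}{13 + f^{3}}$)
$U{\left(A \right)} = 150 + 79 A$
$\frac{1}{l{\left(-43 \right)} + U{\left(170 \right)}} = \frac{1}{\frac{1}{13 + \left(-43\right)^{3}} + \left(150 + 79 \cdot 170\right)} = \frac{1}{\frac{1}{13 - 79507} + \left(150 + 13430\right)} = \frac{1}{\frac{1}{-79494} + 13580} = \frac{1}{- \frac{1}{79494} + 13580} = \frac{1}{\frac{1079528519}{79494}} = \frac{79494}{1079528519}$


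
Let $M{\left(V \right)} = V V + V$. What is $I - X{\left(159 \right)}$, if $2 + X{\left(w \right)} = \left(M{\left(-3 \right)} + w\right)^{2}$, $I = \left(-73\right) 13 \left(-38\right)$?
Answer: $8839$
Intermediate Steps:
$I = 36062$ ($I = \left(-949\right) \left(-38\right) = 36062$)
$M{\left(V \right)} = V + V^{2}$ ($M{\left(V \right)} = V^{2} + V = V + V^{2}$)
$X{\left(w \right)} = -2 + \left(6 + w\right)^{2}$ ($X{\left(w \right)} = -2 + \left(- 3 \left(1 - 3\right) + w\right)^{2} = -2 + \left(\left(-3\right) \left(-2\right) + w\right)^{2} = -2 + \left(6 + w\right)^{2}$)
$I - X{\left(159 \right)} = 36062 - \left(-2 + \left(6 + 159\right)^{2}\right) = 36062 - \left(-2 + 165^{2}\right) = 36062 - \left(-2 + 27225\right) = 36062 - 27223 = 8839$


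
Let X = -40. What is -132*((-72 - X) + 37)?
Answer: -660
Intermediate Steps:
-132*((-72 - X) + 37) = -132*((-72 - 1*(-40)) + 37) = -132*((-72 + 40) + 37) = -132*(-32 + 37) = -132*5 = -660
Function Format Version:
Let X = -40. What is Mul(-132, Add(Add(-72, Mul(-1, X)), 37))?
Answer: -660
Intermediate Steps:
Mul(-132, Add(Add(-72, Mul(-1, X)), 37)) = Mul(-132, Add(Add(-72, Mul(-1, -40)), 37)) = Mul(-132, Add(Add(-72, 40), 37)) = Mul(-132, Add(-32, 37)) = Mul(-132, 5) = -660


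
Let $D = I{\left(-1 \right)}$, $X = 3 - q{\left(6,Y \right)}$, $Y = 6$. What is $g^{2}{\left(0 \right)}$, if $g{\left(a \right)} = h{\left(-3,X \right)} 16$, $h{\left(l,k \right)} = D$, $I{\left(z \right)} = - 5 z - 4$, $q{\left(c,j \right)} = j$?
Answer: $256$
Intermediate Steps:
$X = -3$ ($X = 3 - 6 = -3$)
$I{\left(z \right)} = -4 - 5 z$
$D = 1$ ($D = -4 - -5 = -4 + 5 = 1$)
$h{\left(l,k \right)} = 1$
$g{\left(a \right)} = 16$ ($g{\left(a \right)} = 1 \cdot 16 = 16$)
$g^{2}{\left(0 \right)} = 16^{2} = 256$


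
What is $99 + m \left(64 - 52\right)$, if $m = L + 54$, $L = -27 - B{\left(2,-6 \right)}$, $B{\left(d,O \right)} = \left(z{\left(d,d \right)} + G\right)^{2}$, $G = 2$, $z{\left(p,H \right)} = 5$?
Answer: $-165$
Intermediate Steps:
$B{\left(d,O \right)} = 49$ ($B{\left(d,O \right)} = \left(5 + 2\right)^{2} = 7^{2} = 49$)
$L = -76$ ($L = -27 - 49 = -76$)
$m = -22$ ($m = -76 + 54 = -22$)
$99 + m \left(64 - 52\right) = 99 - 22 \left(64 - 52\right) = 99 - 264 = -165$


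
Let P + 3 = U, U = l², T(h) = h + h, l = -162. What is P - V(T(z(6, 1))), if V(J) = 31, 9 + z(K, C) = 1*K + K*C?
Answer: 26210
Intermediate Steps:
z(K, C) = -9 + K + C*K (z(K, C) = -9 + (1*K + K*C) = -9 + (K + C*K) = -9 + K + C*K)
T(h) = 2*h
U = 26244 (U = (-162)² = 26244)
P = 26241 (P = -3 + 26244 = 26241)
P - V(T(z(6, 1))) = 26241 - 1*31 = 26241 - 31 = 26210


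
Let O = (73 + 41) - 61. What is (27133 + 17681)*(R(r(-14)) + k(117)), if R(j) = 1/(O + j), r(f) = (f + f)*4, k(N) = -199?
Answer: -526205988/59 ≈ -8.9188e+6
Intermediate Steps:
O = 53 (O = 114 - 61 = 53)
r(f) = 8*f (r(f) = (2*f)*4 = 8*f)
R(j) = 1/(53 + j)
(27133 + 17681)*(R(r(-14)) + k(117)) = (27133 + 17681)*(1/(53 + 8*(-14)) - 199) = 44814*(1/(53 - 112) - 199) = 44814*(1/(-59) - 199) = 44814*(-1/59 - 199) = 44814*(-11742/59) = -526205988/59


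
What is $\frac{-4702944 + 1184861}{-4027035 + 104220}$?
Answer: $\frac{3518083}{3922815} \approx 0.89683$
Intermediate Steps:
$\frac{-4702944 + 1184861}{-4027035 + 104220} = - \frac{3518083}{-3922815} = \left(-3518083\right) \left(- \frac{1}{3922815}\right) = \frac{3518083}{3922815}$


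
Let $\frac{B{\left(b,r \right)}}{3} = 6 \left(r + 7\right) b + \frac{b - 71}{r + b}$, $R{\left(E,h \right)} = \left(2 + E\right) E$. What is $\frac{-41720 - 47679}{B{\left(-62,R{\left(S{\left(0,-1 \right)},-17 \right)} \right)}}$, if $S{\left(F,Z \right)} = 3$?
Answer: $\frac{4201753}{1153545} \approx 3.6425$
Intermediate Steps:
$R{\left(E,h \right)} = E \left(2 + E\right)$
$B{\left(b,r \right)} = 3 b \left(42 + 6 r\right) + \frac{3 \left(-71 + b\right)}{b + r}$ ($B{\left(b,r \right)} = 3 \left(6 \left(r + 7\right) b + \frac{b - 71}{r + b}\right) = 3 \left(6 \left(7 + r\right) b + \frac{-71 + b}{b + r}\right) = 3 \left(\left(42 + 6 r\right) b + \frac{-71 + b}{b + r}\right) = 3 \left(b \left(42 + 6 r\right) + \frac{-71 + b}{b + r}\right) = 3 b \left(42 + 6 r\right) + \frac{3 \left(-71 + b\right)}{b + r}$)
$\frac{-41720 - 47679}{B{\left(-62,R{\left(S{\left(0,-1 \right)},-17 \right)} \right)}} = \frac{-41720 - 47679}{3 \frac{1}{-62 + 3 \left(2 + 3\right)} \left(-71 - 62 + 42 \left(-62\right)^{2} + 6 \left(-62\right) \left(3 \left(2 + 3\right)\right)^{2} + 6 \cdot 3 \left(2 + 3\right) \left(-62\right)^{2} + 42 \left(-62\right) 3 \left(2 + 3\right)\right)} = \frac{-41720 - 47679}{3 \frac{1}{-62 + 3 \cdot 5} \left(-71 - 62 + 42 \cdot 3844 + 6 \left(-62\right) \left(3 \cdot 5\right)^{2} + 6 \cdot 3 \cdot 5 \cdot 3844 + 42 \left(-62\right) 3 \cdot 5\right)} = - \frac{89399}{3 \frac{1}{-62 + 15} \left(-71 - 62 + 161448 + 6 \left(-62\right) 15^{2} + 6 \cdot 15 \cdot 3844 + 42 \left(-62\right) 15\right)} = - \frac{89399}{3 \frac{1}{-47} \left(-71 - 62 + 161448 + 6 \left(-62\right) 225 + 345960 - 39060\right)} = - \frac{89399}{3 \left(- \frac{1}{47}\right) \left(-71 - 62 + 161448 - 83700 + 345960 - 39060\right)} = - \frac{89399}{3 \left(- \frac{1}{47}\right) 384515} = - \frac{89399}{- \frac{1153545}{47}} = \left(-89399\right) \left(- \frac{47}{1153545}\right) = \frac{4201753}{1153545}$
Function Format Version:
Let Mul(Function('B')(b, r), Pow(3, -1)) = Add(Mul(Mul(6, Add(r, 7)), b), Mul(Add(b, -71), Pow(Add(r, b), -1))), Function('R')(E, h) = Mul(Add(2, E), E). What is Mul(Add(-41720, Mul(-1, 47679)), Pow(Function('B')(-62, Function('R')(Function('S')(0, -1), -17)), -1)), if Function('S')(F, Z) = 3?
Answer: Rational(4201753, 1153545) ≈ 3.6425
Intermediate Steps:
Function('R')(E, h) = Mul(E, Add(2, E))
Function('B')(b, r) = Add(Mul(3, b, Add(42, Mul(6, r))), Mul(3, Pow(Add(b, r), -1), Add(-71, b))) (Function('B')(b, r) = Mul(3, Add(Mul(Mul(6, Add(r, 7)), b), Mul(Add(b, -71), Pow(Add(r, b), -1)))) = Mul(3, Add(Mul(Mul(6, Add(7, r)), b), Mul(Add(-71, b), Pow(Add(b, r), -1)))) = Mul(3, Add(Mul(Add(42, Mul(6, r)), b), Mul(Pow(Add(b, r), -1), Add(-71, b)))) = Mul(3, Add(Mul(b, Add(42, Mul(6, r))), Mul(Pow(Add(b, r), -1), Add(-71, b)))) = Add(Mul(3, b, Add(42, Mul(6, r))), Mul(3, Pow(Add(b, r), -1), Add(-71, b))))
Mul(Add(-41720, Mul(-1, 47679)), Pow(Function('B')(-62, Function('R')(Function('S')(0, -1), -17)), -1)) = Mul(Add(-41720, Mul(-1, 47679)), Pow(Mul(3, Pow(Add(-62, Mul(3, Add(2, 3))), -1), Add(-71, -62, Mul(42, Pow(-62, 2)), Mul(6, -62, Pow(Mul(3, Add(2, 3)), 2)), Mul(6, Mul(3, Add(2, 3)), Pow(-62, 2)), Mul(42, -62, Mul(3, Add(2, 3))))), -1)) = Mul(Add(-41720, -47679), Pow(Mul(3, Pow(Add(-62, Mul(3, 5)), -1), Add(-71, -62, Mul(42, 3844), Mul(6, -62, Pow(Mul(3, 5), 2)), Mul(6, Mul(3, 5), 3844), Mul(42, -62, Mul(3, 5)))), -1)) = Mul(-89399, Pow(Mul(3, Pow(Add(-62, 15), -1), Add(-71, -62, 161448, Mul(6, -62, Pow(15, 2)), Mul(6, 15, 3844), Mul(42, -62, 15))), -1)) = Mul(-89399, Pow(Mul(3, Pow(-47, -1), Add(-71, -62, 161448, Mul(6, -62, 225), 345960, -39060)), -1)) = Mul(-89399, Pow(Mul(3, Rational(-1, 47), Add(-71, -62, 161448, -83700, 345960, -39060)), -1)) = Mul(-89399, Pow(Mul(3, Rational(-1, 47), 384515), -1)) = Mul(-89399, Pow(Rational(-1153545, 47), -1)) = Mul(-89399, Rational(-47, 1153545)) = Rational(4201753, 1153545)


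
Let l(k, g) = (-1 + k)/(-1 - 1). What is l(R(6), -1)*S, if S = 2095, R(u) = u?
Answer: -10475/2 ≈ -5237.5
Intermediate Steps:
l(k, g) = 1/2 - k/2 (l(k, g) = (-1 + k)/(-2) = (-1 + k)*(-1/2) = 1/2 - k/2)
l(R(6), -1)*S = (1/2 - 1/2*6)*2095 = (1/2 - 3)*2095 = -5/2*2095 = -10475/2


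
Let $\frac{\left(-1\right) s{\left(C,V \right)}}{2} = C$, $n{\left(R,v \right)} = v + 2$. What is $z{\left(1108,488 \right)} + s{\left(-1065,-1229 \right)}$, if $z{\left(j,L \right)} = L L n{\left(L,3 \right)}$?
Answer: $1192850$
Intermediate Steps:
$n{\left(R,v \right)} = 2 + v$
$z{\left(j,L \right)} = 5 L^{2}$ ($z{\left(j,L \right)} = L L \left(2 + 3\right) = L^{2} \cdot 5 = 5 L^{2}$)
$s{\left(C,V \right)} = - 2 C$
$z{\left(1108,488 \right)} + s{\left(-1065,-1229 \right)} = 5 \cdot 488^{2} - -2130 = 5 \cdot 238144 + 2130 = 1190720 + 2130 = 1192850$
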